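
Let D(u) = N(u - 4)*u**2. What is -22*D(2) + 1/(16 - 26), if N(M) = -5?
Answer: 4399/10 ≈ 439.90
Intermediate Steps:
D(u) = -5*u**2
-22*D(2) + 1/(16 - 26) = -(-110)*2**2 + 1/(16 - 26) = -(-110)*4 + 1/(-10) = -22*(-20) - 1/10 = 440 - 1/10 = 4399/10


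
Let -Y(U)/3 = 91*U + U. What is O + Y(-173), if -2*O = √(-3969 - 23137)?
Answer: 47748 - I*√27106/2 ≈ 47748.0 - 82.319*I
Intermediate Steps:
O = -I*√27106/2 (O = -√(-3969 - 23137)/2 = -I*√27106/2 ≈ -82.319*I)
Y(U) = -276*U (Y(U) = -3*(91*U + U) = -276*U)
O + Y(-173) = -I*√27106/2 - 276*(-173) = -I*√27106/2 + 47748 = 47748 - I*√27106/2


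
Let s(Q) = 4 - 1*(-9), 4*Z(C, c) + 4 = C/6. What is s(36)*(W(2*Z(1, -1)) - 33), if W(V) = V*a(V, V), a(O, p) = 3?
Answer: -2015/4 ≈ -503.75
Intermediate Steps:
Z(C, c) = -1 + C/24 (Z(C, c) = -1 + (C/6)/4 = -1 + C/24)
s(Q) = 13 (s(Q) = 4 + 9 = 13)
W(V) = 3*V (W(V) = V*3 = 3*V)
s(36)*(W(2*Z(1, -1)) - 33) = 13*(3*(2*(-1 + (1/24)*1)) - 33) = 13*(3*(2*(-1 + 1/24)) - 33) = 13*(3*(2*(-23/24)) - 33) = 13*(3*(-23/12) - 33) = 13*(-23/4 - 33) = 13*(-155/4) = -2015/4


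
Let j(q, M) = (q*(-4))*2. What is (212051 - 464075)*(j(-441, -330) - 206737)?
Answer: 51213545016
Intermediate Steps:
j(q, M) = -8*q (j(q, M) = -4*q*2 = -8*q)
(212051 - 464075)*(j(-441, -330) - 206737) = (212051 - 464075)*(-8*(-441) - 206737) = -252024*(3528 - 206737) = -252024*(-203209) = 51213545016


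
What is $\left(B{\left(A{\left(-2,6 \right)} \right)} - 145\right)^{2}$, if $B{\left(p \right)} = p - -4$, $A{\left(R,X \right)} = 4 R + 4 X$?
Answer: $15625$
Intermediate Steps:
$B{\left(p \right)} = 4 + p$ ($B{\left(p \right)} = p + 4 = 4 + p$)
$\left(B{\left(A{\left(-2,6 \right)} \right)} - 145\right)^{2} = \left(\left(4 + \left(4 \left(-2\right) + 4 \cdot 6\right)\right) - 145\right)^{2} = \left(\left(4 + \left(-8 + 24\right)\right) - 145\right)^{2} = \left(\left(4 + 16\right) - 145\right)^{2} = \left(20 - 145\right)^{2} = \left(-125\right)^{2} = 15625$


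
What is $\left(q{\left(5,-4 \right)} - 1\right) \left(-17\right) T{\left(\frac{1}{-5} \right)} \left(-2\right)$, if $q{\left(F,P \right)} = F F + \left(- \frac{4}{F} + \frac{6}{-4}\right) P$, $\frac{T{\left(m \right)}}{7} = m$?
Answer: $- \frac{39508}{25} \approx -1580.3$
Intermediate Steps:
$T{\left(m \right)} = 7 m$
$q{\left(F,P \right)} = F^{2} + P \left(- \frac{3}{2} - \frac{4}{F}\right)$ ($q{\left(F,P \right)} = F^{2} + \left(- \frac{4}{F} + 6 \left(- \frac{1}{4}\right)\right) P = F^{2} + \left(- \frac{4}{F} - \frac{3}{2}\right) P = F^{2} + \left(- \frac{3}{2} - \frac{4}{F}\right) P = F^{2} + P \left(- \frac{3}{2} - \frac{4}{F}\right)$)
$\left(q{\left(5,-4 \right)} - 1\right) \left(-17\right) T{\left(\frac{1}{-5} \right)} \left(-2\right) = \left(\left(5^{2} - -6 - - \frac{16}{5}\right) - 1\right) \left(-17\right) \frac{7}{-5} \left(-2\right) = \left(\left(25 + 6 - \left(-16\right) \frac{1}{5}\right) - 1\right) \left(-17\right) 7 \left(- \frac{1}{5}\right) \left(-2\right) = \left(\left(25 + 6 + \frac{16}{5}\right) - 1\right) \left(-17\right) \left(\left(- \frac{7}{5}\right) \left(-2\right)\right) = \left(\frac{171}{5} - 1\right) \left(-17\right) \frac{14}{5} = \frac{166}{5} \left(-17\right) \frac{14}{5} = \left(- \frac{2822}{5}\right) \frac{14}{5} = - \frac{39508}{25}$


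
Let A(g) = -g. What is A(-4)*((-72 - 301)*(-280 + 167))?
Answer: 168596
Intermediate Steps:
A(-4)*((-72 - 301)*(-280 + 167)) = (-1*(-4))*((-72 - 301)*(-280 + 167)) = 4*(-373*(-113)) = 4*42149 = 168596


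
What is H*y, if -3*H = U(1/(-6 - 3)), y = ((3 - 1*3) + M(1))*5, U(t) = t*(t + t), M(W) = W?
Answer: -10/243 ≈ -0.041152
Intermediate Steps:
U(t) = 2*t**2 (U(t) = t*(2*t) = 2*t**2)
y = 5 (y = ((3 - 1*3) + 1)*5 = ((3 - 3) + 1)*5 = (0 + 1)*5 = 1*5 = 5)
H = -2/243 (H = -2*(1/(-6 - 3))**2/3 = -2*(1/(-9))**2/3 = -2*(-1/9)**2/3 = -2/(3*81) = -1/3*2/81 = -2/243 ≈ -0.0082304)
H*y = -2/243*5 = -10/243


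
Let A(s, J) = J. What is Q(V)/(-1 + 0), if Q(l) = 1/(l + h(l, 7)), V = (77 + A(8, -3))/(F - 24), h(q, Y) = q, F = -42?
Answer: 33/74 ≈ 0.44595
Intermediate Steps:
V = -37/33 (V = (77 - 3)/(-42 - 24) = 74/(-66) = 74*(-1/66) = -37/33 ≈ -1.1212)
Q(l) = 1/(2*l) (Q(l) = 1/(l + l) = 1/(2*l))
Q(V)/(-1 + 0) = (1/(2*(-37/33)))/(-1 + 0) = ((½)*(-33/37))/(-1) = -33/74*(-1) = 33/74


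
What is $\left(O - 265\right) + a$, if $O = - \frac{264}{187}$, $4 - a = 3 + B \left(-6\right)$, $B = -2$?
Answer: $- \frac{4716}{17} \approx -277.41$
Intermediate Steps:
$a = -11$ ($a = 4 - \left(3 - -12\right) = 4 - \left(3 + 12\right) = 4 - 15 = -11$)
$O = - \frac{24}{17}$ ($O = \left(-264\right) \frac{1}{187} = - \frac{24}{17} \approx -1.4118$)
$\left(O - 265\right) + a = \left(- \frac{24}{17} - 265\right) - 11 = - \frac{4529}{17} - 11 = - \frac{4716}{17}$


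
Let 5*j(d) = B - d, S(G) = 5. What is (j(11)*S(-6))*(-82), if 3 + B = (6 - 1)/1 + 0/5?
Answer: 738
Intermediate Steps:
B = 2 (B = -3 + ((6 - 1)/1 + 0/5) = -3 + (5*1 + 0*(⅕)) = -3 + (5 + 0) = -3 + 5 = 2)
j(d) = ⅖ - d/5 (j(d) = (2 - d)/5 = ⅖ - d/5)
(j(11)*S(-6))*(-82) = ((⅖ - ⅕*11)*5)*(-82) = ((⅖ - 11/5)*5)*(-82) = -9/5*5*(-82) = -9*(-82) = 738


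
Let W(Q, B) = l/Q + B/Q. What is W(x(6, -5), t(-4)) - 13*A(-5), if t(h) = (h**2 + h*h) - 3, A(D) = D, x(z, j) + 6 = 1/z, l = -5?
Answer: 2131/35 ≈ 60.886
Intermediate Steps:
x(z, j) = -6 + 1/z
t(h) = -3 + 2*h**2 (t(h) = (h**2 + h**2) - 3 = 2*h**2 - 3 = -3 + 2*h**2)
W(Q, B) = -5/Q + B/Q
W(x(6, -5), t(-4)) - 13*A(-5) = (-5 + (-3 + 2*(-4)**2))/(-6 + 1/6) - 13*(-5) = (-5 + (-3 + 2*16))/(-6 + 1/6) + 65 = (-5 + (-3 + 32))/(-35/6) + 65 = -6*(-5 + 29)/35 + 65 = -6/35*24 + 65 = -144/35 + 65 = 2131/35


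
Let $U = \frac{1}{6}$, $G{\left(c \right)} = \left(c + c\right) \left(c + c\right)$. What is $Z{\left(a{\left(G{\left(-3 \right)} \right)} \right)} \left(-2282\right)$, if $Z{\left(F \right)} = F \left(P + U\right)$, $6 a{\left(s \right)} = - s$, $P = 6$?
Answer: $84434$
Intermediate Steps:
$G{\left(c \right)} = 4 c^{2}$ ($G{\left(c \right)} = 2 c 2 c = 4 c^{2}$)
$U = \frac{1}{6} \approx 0.16667$
$a{\left(s \right)} = - \frac{s}{6}$ ($a{\left(s \right)} = \frac{\left(-1\right) s}{6} = - \frac{s}{6}$)
$Z{\left(F \right)} = \frac{37 F}{6}$ ($Z{\left(F \right)} = F \left(6 + \frac{1}{6}\right) = F \frac{37}{6} = \frac{37 F}{6}$)
$Z{\left(a{\left(G{\left(-3 \right)} \right)} \right)} \left(-2282\right) = \frac{37 \left(- \frac{4 \left(-3\right)^{2}}{6}\right)}{6} \left(-2282\right) = \frac{37 \left(- \frac{4 \cdot 9}{6}\right)}{6} \left(-2282\right) = \frac{37 \left(\left(- \frac{1}{6}\right) 36\right)}{6} \left(-2282\right) = \frac{37}{6} \left(-6\right) \left(-2282\right) = \left(-37\right) \left(-2282\right) = 84434$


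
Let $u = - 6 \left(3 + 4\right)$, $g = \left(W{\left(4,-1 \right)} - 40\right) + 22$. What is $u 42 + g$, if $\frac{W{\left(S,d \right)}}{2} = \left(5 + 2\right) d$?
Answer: $-1796$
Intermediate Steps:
$W{\left(S,d \right)} = 14 d$ ($W{\left(S,d \right)} = 2 \left(5 + 2\right) d = 2 \cdot 7 d = 14 d$)
$g = -32$ ($g = \left(14 \left(-1\right) - 40\right) + 22 = \left(-14 - 40\right) + 22 = -54 + 22 = -32$)
$u = -42$ ($u = \left(-6\right) 7 = -42$)
$u 42 + g = \left(-42\right) 42 - 32 = -1764 - 32 = -1796$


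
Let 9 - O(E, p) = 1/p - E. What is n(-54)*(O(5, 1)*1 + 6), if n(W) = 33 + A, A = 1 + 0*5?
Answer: 646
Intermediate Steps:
A = 1 (A = 1 + 0 = 1)
O(E, p) = 9 + E - 1/p (O(E, p) = 9 - (1/p - E) = 9 + (E - 1/p) = 9 + E - 1/p)
n(W) = 34 (n(W) = 33 + 1 = 34)
n(-54)*(O(5, 1)*1 + 6) = 34*((9 + 5 - 1/1)*1 + 6) = 34*((9 + 5 - 1*1)*1 + 6) = 34*((9 + 5 - 1)*1 + 6) = 34*(13*1 + 6) = 34*(13 + 6) = 34*19 = 646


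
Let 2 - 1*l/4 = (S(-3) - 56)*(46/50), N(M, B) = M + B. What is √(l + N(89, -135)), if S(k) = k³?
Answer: √6686/5 ≈ 16.354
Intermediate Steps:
N(M, B) = B + M
l = 7836/25 (l = 8 - 4*((-3)³ - 56)*46/50 = 8 - 4*(-27 - 56)*46*(1/50) = 8 - (-332)*23/25 = 8 - 4*(-1909/25) = 8 + 7636/25 = 7836/25 ≈ 313.44)
√(l + N(89, -135)) = √(7836/25 + (-135 + 89)) = √(7836/25 - 46) = √(6686/25) = √6686/5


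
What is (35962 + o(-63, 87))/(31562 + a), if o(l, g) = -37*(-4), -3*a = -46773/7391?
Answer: 266889010/233290333 ≈ 1.1440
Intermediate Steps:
a = 15591/7391 (a = -(-15591)/7391 = -⅓*(-46773/7391) = 15591/7391 ≈ 2.1095)
o(l, g) = 148
(35962 + o(-63, 87))/(31562 + a) = (35962 + 148)/(31562 + 15591/7391) = 36110/(233290333/7391) = 36110*(7391/233290333) = 266889010/233290333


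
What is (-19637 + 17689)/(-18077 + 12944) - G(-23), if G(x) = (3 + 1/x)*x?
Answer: 350992/5133 ≈ 68.380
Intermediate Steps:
G(x) = x*(3 + 1/x)
(-19637 + 17689)/(-18077 + 12944) - G(-23) = (-19637 + 17689)/(-18077 + 12944) - (1 + 3*(-23)) = -1948/(-5133) - (1 - 69) = -1948*(-1/5133) - 1*(-68) = 1948/5133 + 68 = 350992/5133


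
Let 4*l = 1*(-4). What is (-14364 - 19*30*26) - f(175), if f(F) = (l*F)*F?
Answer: 1441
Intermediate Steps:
l = -1 (l = (1*(-4))/4 = (¼)*(-4) = -1)
f(F) = -F² (f(F) = (-F)*F = -F²)
(-14364 - 19*30*26) - f(175) = (-14364 - 19*30*26) - (-1)*175² = (-14364 - 570*26) - (-1)*30625 = (-14364 - 1*14820) - 1*(-30625) = (-14364 - 14820) + 30625 = -29184 + 30625 = 1441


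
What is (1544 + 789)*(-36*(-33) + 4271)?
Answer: 12735847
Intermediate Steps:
(1544 + 789)*(-36*(-33) + 4271) = 2333*(1188 + 4271) = 2333*5459 = 12735847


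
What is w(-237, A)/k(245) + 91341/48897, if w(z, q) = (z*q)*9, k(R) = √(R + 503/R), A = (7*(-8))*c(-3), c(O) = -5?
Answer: 3383/1811 - 348390*√18915/1261 ≈ -37996.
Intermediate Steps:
A = 280 (A = (7*(-8))*(-5) = -56*(-5) = 280)
w(z, q) = 9*q*z (w(z, q) = (q*z)*9 = 9*q*z)
w(-237, A)/k(245) + 91341/48897 = (9*280*(-237))/(√(245 + 503/245)) + 91341/48897 = -597240/√(245 + 503*(1/245)) + 91341*(1/48897) = -597240/√(245 + 503/245) + 3383/1811 = -597240*7*√18915/15132 + 3383/1811 = -348390*√18915/1261 + 3383/1811 = 3383/1811 - 348390*√18915/1261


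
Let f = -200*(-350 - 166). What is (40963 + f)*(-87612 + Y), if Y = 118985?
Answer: 4522825799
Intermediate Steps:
f = 103200 (f = -200*(-516) = 103200)
(40963 + f)*(-87612 + Y) = (40963 + 103200)*(-87612 + 118985) = 144163*31373 = 4522825799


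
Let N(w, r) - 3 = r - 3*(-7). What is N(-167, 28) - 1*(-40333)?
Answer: 40385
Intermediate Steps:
N(w, r) = 24 + r (N(w, r) = 3 + (r - 3*(-7)) = 3 + (r + 21) = 3 + (21 + r) = 24 + r)
N(-167, 28) - 1*(-40333) = (24 + 28) - 1*(-40333) = 52 + 40333 = 40385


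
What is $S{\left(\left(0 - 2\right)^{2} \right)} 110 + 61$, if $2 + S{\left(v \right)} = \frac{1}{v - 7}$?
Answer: $- \frac{587}{3} \approx -195.67$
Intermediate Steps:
$S{\left(v \right)} = -2 + \frac{1}{-7 + v}$ ($S{\left(v \right)} = -2 + \frac{1}{v - 7} = -2 + \frac{1}{-7 + v}$)
$S{\left(\left(0 - 2\right)^{2} \right)} 110 + 61 = \frac{15 - 2 \left(0 - 2\right)^{2}}{-7 + \left(0 - 2\right)^{2}} \cdot 110 + 61 = \frac{15 - 2 \left(-2\right)^{2}}{-7 + \left(-2\right)^{2}} \cdot 110 + 61 = \frac{15 - 8}{-7 + 4} \cdot 110 + 61 = \frac{15 - 8}{-3} \cdot 110 + 61 = \left(- \frac{1}{3}\right) 7 \cdot 110 + 61 = \left(- \frac{7}{3}\right) 110 + 61 = - \frac{770}{3} + 61 = - \frac{587}{3}$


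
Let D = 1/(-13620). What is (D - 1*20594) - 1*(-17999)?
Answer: -35343901/13620 ≈ -2595.0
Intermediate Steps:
D = -1/13620 ≈ -7.3421e-5
(D - 1*20594) - 1*(-17999) = (-1/13620 - 1*20594) - 1*(-17999) = (-1/13620 - 20594) + 17999 = -280490281/13620 + 17999 = -35343901/13620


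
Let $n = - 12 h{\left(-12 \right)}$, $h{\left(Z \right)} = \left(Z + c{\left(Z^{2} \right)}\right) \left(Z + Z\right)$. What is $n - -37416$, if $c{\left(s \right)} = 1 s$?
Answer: $75432$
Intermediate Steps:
$c{\left(s \right)} = s$
$h{\left(Z \right)} = 2 Z \left(Z + Z^{2}\right)$ ($h{\left(Z \right)} = \left(Z + Z^{2}\right) \left(Z + Z\right) = \left(Z + Z^{2}\right) 2 Z = 2 Z \left(Z + Z^{2}\right)$)
$n = 38016$ ($n = - 12 \cdot 2 \left(-12\right)^{2} \left(1 - 12\right) = - 12 \cdot 2 \cdot 144 \left(-11\right) = \left(-12\right) \left(-3168\right) = 38016$)
$n - -37416 = 38016 - -37416 = 38016 + 37416 = 75432$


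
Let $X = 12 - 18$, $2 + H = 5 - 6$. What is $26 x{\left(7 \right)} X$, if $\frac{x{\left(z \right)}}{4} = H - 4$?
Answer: $4368$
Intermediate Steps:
$H = -3$ ($H = -2 + \left(5 - 6\right) = -2 - 1 = -3$)
$X = -6$
$x{\left(z \right)} = -28$ ($x{\left(z \right)} = 4 \left(-3 - 4\right) = 4 \left(-7\right) = -28$)
$26 x{\left(7 \right)} X = 26 \left(-28\right) \left(-6\right) = \left(-728\right) \left(-6\right) = 4368$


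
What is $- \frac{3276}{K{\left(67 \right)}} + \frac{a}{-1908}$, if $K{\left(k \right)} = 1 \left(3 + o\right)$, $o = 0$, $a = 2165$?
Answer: $- \frac{2085701}{1908} \approx -1093.1$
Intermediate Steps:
$K{\left(k \right)} = 3$ ($K{\left(k \right)} = 1 \left(3 + 0\right) = 1 \cdot 3 = 3$)
$- \frac{3276}{K{\left(67 \right)}} + \frac{a}{-1908} = - \frac{3276}{3} + \frac{2165}{-1908} = \left(-3276\right) \frac{1}{3} + 2165 \left(- \frac{1}{1908}\right) = -1092 - \frac{2165}{1908} = - \frac{2085701}{1908}$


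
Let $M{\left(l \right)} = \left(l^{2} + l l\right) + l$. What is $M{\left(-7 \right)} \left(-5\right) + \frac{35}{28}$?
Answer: $- \frac{1815}{4} \approx -453.75$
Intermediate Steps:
$M{\left(l \right)} = l + 2 l^{2}$ ($M{\left(l \right)} = \left(l^{2} + l^{2}\right) + l = 2 l^{2} + l = l + 2 l^{2}$)
$M{\left(-7 \right)} \left(-5\right) + \frac{35}{28} = - 7 \left(1 + 2 \left(-7\right)\right) \left(-5\right) + \frac{35}{28} = - 7 \left(1 - 14\right) \left(-5\right) + 35 \cdot \frac{1}{28} = \left(-7\right) \left(-13\right) \left(-5\right) + \frac{5}{4} = 91 \left(-5\right) + \frac{5}{4} = -455 + \frac{5}{4} = - \frac{1815}{4}$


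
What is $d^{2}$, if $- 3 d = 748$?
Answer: $\frac{559504}{9} \approx 62167.0$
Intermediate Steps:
$d = - \frac{748}{3}$ ($d = \left(- \frac{1}{3}\right) 748 = - \frac{748}{3} \approx -249.33$)
$d^{2} = \left(- \frac{748}{3}\right)^{2} = \frac{559504}{9}$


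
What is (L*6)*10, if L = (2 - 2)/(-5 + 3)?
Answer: 0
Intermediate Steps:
L = 0 (L = 0/(-2) = 0*(-½) = 0)
(L*6)*10 = (0*6)*10 = 0*10 = 0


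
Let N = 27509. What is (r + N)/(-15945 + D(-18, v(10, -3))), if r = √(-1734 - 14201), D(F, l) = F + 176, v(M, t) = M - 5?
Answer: -27509/15787 - I*√15935/15787 ≈ -1.7425 - 0.0079961*I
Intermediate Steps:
v(M, t) = -5 + M
D(F, l) = 176 + F
r = I*√15935 (r = √(-15935) = I*√15935 ≈ 126.23*I)
(r + N)/(-15945 + D(-18, v(10, -3))) = (I*√15935 + 27509)/(-15945 + (176 - 18)) = (27509 + I*√15935)/(-15945 + 158) = (27509 + I*√15935)/(-15787) = (27509 + I*√15935)*(-1/15787) = -27509/15787 - I*√15935/15787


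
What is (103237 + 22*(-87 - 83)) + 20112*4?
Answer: 179945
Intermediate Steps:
(103237 + 22*(-87 - 83)) + 20112*4 = (103237 + 22*(-170)) + 80448 = (103237 - 3740) + 80448 = 99497 + 80448 = 179945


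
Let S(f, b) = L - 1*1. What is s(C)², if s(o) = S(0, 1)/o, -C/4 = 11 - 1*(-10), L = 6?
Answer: 25/7056 ≈ 0.0035431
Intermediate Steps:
S(f, b) = 5 (S(f, b) = 6 - 1*1 = 6 - 1 = 5)
C = -84 (C = -4*(11 - 1*(-10)) = -4*(11 + 10) = -4*21 = -84)
s(o) = 5/o
s(C)² = (5/(-84))² = (5*(-1/84))² = (-5/84)² = 25/7056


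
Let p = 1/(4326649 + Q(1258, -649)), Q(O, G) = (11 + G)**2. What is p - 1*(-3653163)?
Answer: 17292952120960/4733693 ≈ 3.6532e+6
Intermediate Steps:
p = 1/4733693 (p = 1/(4326649 + (11 - 649)**2) = 1/(4326649 + (-638)**2) = 1/(4326649 + 407044) = 1/4733693 ≈ 2.1125e-7)
p - 1*(-3653163) = 1/4733693 - 1*(-3653163) = 1/4733693 + 3653163 = 17292952120960/4733693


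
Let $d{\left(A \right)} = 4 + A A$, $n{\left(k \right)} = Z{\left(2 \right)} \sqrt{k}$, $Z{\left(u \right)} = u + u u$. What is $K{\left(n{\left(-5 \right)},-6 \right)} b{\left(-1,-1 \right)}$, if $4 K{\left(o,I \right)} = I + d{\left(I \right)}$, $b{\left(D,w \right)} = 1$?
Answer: $\frac{17}{2} \approx 8.5$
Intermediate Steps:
$Z{\left(u \right)} = u + u^{2}$
$n{\left(k \right)} = 6 \sqrt{k}$ ($n{\left(k \right)} = 2 \left(1 + 2\right) \sqrt{k} = 2 \cdot 3 \sqrt{k} = 6 \sqrt{k}$)
$d{\left(A \right)} = 4 + A^{2}$
$K{\left(o,I \right)} = 1 + \frac{I}{4} + \frac{I^{2}}{4}$ ($K{\left(o,I \right)} = \frac{I + \left(4 + I^{2}\right)}{4} = \frac{4 + I + I^{2}}{4} = 1 + \frac{I}{4} + \frac{I^{2}}{4}$)
$K{\left(n{\left(-5 \right)},-6 \right)} b{\left(-1,-1 \right)} = \left(1 + \frac{1}{4} \left(-6\right) + \frac{\left(-6\right)^{2}}{4}\right) 1 = \left(1 - \frac{3}{2} + \frac{1}{4} \cdot 36\right) 1 = \left(1 - \frac{3}{2} + 9\right) 1 = \frac{17}{2} \cdot 1 = \frac{17}{2}$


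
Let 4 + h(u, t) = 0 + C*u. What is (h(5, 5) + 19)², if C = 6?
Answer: 2025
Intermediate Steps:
h(u, t) = -4 + 6*u (h(u, t) = -4 + (0 + 6*u) = -4 + 6*u)
(h(5, 5) + 19)² = ((-4 + 6*5) + 19)² = ((-4 + 30) + 19)² = (26 + 19)² = 45² = 2025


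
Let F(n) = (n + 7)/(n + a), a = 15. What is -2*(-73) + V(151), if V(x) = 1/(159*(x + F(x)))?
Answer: 292775051/2005308 ≈ 146.00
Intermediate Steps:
F(n) = (7 + n)/(15 + n) (F(n) = (n + 7)/(n + 15) = (7 + n)/(15 + n))
V(x) = 1/(159*x + 159*(7 + x)/(15 + x)) (V(x) = 1/(159*(x + (7 + x)/(15 + x))) = 1/(159*x + 159*(7 + x)/(15 + x)))
-2*(-73) + V(151) = -2*(-73) + (15 + 151)/(159*(7 + 151² + 16*151)) = 146 + (1/159)*166/(7 + 22801 + 2416) = 146 + (1/159)*166/25224 = 146 + (1/159)*(1/25224)*166 = 146 + 83/2005308 = 292775051/2005308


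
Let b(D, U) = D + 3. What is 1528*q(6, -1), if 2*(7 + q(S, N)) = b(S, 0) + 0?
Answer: -3820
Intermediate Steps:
b(D, U) = 3 + D
q(S, N) = -11/2 + S/2 (q(S, N) = -7 + ((3 + S) + 0)/2 = -7 + (3 + S)/2 = -7 + (3/2 + S/2) = -11/2 + S/2)
1528*q(6, -1) = 1528*(-11/2 + (½)*6) = 1528*(-11/2 + 3) = 1528*(-5/2) = -3820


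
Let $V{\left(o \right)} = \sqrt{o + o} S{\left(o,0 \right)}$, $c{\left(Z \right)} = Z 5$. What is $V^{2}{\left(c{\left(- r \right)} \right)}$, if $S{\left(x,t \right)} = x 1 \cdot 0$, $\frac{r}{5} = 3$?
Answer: $0$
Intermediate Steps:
$r = 15$ ($r = 5 \cdot 3 = 15$)
$S{\left(x,t \right)} = 0$ ($S{\left(x,t \right)} = x 0 = 0$)
$c{\left(Z \right)} = 5 Z$
$V{\left(o \right)} = 0$ ($V{\left(o \right)} = \sqrt{o + o} 0 = \sqrt{2 o} 0 = \sqrt{2} \sqrt{o} 0 = 0$)
$V^{2}{\left(c{\left(- r \right)} \right)} = 0^{2} = 0$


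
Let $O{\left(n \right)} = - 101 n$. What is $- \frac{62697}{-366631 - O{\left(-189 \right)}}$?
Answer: $\frac{62697}{385720} \approx 0.16255$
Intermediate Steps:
$- \frac{62697}{-366631 - O{\left(-189 \right)}} = - \frac{62697}{-366631 - \left(-101\right) \left(-189\right)} = - \frac{62697}{-366631 - 19089} = - \frac{62697}{-385720} = \left(-62697\right) \left(- \frac{1}{385720}\right) = \frac{62697}{385720}$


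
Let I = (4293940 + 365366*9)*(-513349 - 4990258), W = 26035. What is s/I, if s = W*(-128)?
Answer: 1666240/20864818059019 ≈ 7.9859e-8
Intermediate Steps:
I = -41729636118038 (I = (4293940 + 3288294)*(-5503607) = 7582234*(-5503607) = -41729636118038)
s = -3332480 (s = 26035*(-128) = -3332480)
s/I = -3332480/(-41729636118038) = -3332480*(-1/41729636118038) = 1666240/20864818059019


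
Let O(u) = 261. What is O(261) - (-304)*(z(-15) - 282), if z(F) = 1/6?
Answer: -256249/3 ≈ -85416.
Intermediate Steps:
z(F) = 1/6
O(261) - (-304)*(z(-15) - 282) = 261 - (-304)*(1/6 - 282) = 261 - (-304)*(-1691)/6 = 261 - 1*257032/3 = 261 - 257032/3 = -256249/3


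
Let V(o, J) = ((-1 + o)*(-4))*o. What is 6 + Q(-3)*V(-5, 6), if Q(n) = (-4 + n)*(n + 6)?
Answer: 2526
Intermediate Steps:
V(o, J) = o*(4 - 4*o) (V(o, J) = (4 - 4*o)*o = o*(4 - 4*o))
Q(n) = (-4 + n)*(6 + n)
6 + Q(-3)*V(-5, 6) = 6 + (-24 + (-3)² + 2*(-3))*(4*(-5)*(1 - 1*(-5))) = 6 + (-24 + 9 - 6)*(4*(-5)*(1 + 5)) = 6 - 84*(-5)*6 = 6 - 21*(-120) = 6 + 2520 = 2526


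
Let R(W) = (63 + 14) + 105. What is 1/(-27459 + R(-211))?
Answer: -1/27277 ≈ -3.6661e-5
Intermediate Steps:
R(W) = 182 (R(W) = 77 + 105 = 182)
1/(-27459 + R(-211)) = 1/(-27459 + 182) = 1/(-27277) = -1/27277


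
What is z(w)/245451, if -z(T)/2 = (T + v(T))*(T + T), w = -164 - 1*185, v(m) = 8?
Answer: -476036/245451 ≈ -1.9394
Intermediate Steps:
w = -349 (w = -164 - 185 = -349)
z(T) = -4*T*(8 + T) (z(T) = -2*(T + 8)*(T + T) = -2*(8 + T)*2*T = -4*T*(8 + T))
z(w)/245451 = -4*(-349)*(8 - 349)/245451 = -4*(-349)*(-341)*(1/245451) = -476036*1/245451 = -476036/245451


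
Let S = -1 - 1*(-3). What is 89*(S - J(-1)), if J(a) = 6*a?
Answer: 712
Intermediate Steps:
S = 2 (S = -1 + 3 = 2)
89*(S - J(-1)) = 89*(2 - 6*(-1)) = 89*(2 - 1*(-6)) = 89*(2 + 6) = 89*8 = 712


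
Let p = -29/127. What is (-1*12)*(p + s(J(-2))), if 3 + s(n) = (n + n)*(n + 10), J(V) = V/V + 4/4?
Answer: -68232/127 ≈ -537.26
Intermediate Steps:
p = -29/127 (p = -29*1/127 = -29/127 ≈ -0.22835)
J(V) = 2 (J(V) = 1 + 4*(¼) = 1 + 1 = 2)
s(n) = -3 + 2*n*(10 + n) (s(n) = -3 + (n + n)*(n + 10) = -3 + (2*n)*(10 + n) = -3 + 2*n*(10 + n))
(-1*12)*(p + s(J(-2))) = (-1*12)*(-29/127 + (-3 + 2*2² + 20*2)) = -12*(-29/127 + (-3 + 2*4 + 40)) = -12*(-29/127 + (-3 + 8 + 40)) = -12*(-29/127 + 45) = -12*5686/127 = -68232/127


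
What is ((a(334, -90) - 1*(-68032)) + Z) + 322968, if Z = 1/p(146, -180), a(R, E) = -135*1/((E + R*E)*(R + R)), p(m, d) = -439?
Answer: 76823225993757/196478840 ≈ 3.9100e+5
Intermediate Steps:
a(R, E) = -135/(2*R*(E + E*R)) (a(R, E) = -135*1/(2*R*(E + E*R)) = -135/(2*R*(E + E*R)))
Z = -1/439 (Z = 1/(-439) = -1/439 ≈ -0.0022779)
((a(334, -90) - 1*(-68032)) + Z) + 322968 = ((-135/2/(-90*334*(1 + 334)) - 1*(-68032)) - 1/439) + 322968 = ((-135/2*(-1/90)*1/334/335 + 68032) - 1/439) + 322968 = ((-135/2*(-1/90)*1/334*1/335 + 68032) - 1/439) + 322968 = ((3/447560 + 68032) - 1/439) + 322968 = (30448401923/447560 - 1/439) + 322968 = 13366847996637/196478840 + 322968 = 76823225993757/196478840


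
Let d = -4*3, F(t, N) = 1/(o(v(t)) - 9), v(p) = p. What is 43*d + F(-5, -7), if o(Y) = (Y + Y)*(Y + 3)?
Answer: -5675/11 ≈ -515.91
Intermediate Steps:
o(Y) = 2*Y*(3 + Y) (o(Y) = (2*Y)*(3 + Y) = 2*Y*(3 + Y))
F(t, N) = 1/(-9 + 2*t*(3 + t)) (F(t, N) = 1/(2*t*(3 + t) - 9) = 1/(-9 + 2*t*(3 + t)))
d = -12
43*d + F(-5, -7) = 43*(-12) + 1/(-9 + 2*(-5)*(3 - 5)) = -516 + 1/(-9 + 2*(-5)*(-2)) = -516 + 1/(-9 + 20) = -516 + 1/11 = -5675/11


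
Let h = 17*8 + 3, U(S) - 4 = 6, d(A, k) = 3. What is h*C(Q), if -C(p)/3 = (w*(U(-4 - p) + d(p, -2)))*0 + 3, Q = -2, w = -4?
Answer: -1251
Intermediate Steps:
U(S) = 10 (U(S) = 4 + 6 = 10)
h = 139 (h = 136 + 3 = 139)
C(p) = -9 (C(p) = -3*(-4*(10 + 3)*0 + 3) = -3*(-4*13*0 + 3) = -3*(-52*0 + 3) = -3*(0 + 3) = -3*3 = -9)
h*C(Q) = 139*(-9) = -1251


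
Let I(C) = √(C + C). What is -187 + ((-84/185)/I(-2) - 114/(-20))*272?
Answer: 6817/5 + 11424*I/185 ≈ 1363.4 + 61.751*I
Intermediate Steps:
I(C) = √2*√C (I(C) = √(2*C) = √2*√C)
-187 + ((-84/185)/I(-2) - 114/(-20))*272 = -187 + ((-84/185)/((√2*√(-2))) - 114/(-20))*272 = -187 + ((-84*1/185)/((√2*(I*√2))) - 114*(-1/20))*272 = -187 + (-84*(-I/2)/185 + 57/10)*272 = -187 + (-(-42)*I/185 + 57/10)*272 = -187 + (42*I/185 + 57/10)*272 = -187 + (57/10 + 42*I/185)*272 = -187 + (7752/5 + 11424*I/185) = 6817/5 + 11424*I/185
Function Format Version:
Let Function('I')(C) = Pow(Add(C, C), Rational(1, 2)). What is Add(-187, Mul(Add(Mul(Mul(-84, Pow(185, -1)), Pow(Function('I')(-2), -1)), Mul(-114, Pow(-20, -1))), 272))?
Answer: Add(Rational(6817, 5), Mul(Rational(11424, 185), I)) ≈ Add(1363.4, Mul(61.751, I))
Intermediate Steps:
Function('I')(C) = Mul(Pow(2, Rational(1, 2)), Pow(C, Rational(1, 2))) (Function('I')(C) = Pow(Mul(2, C), Rational(1, 2)) = Mul(Pow(2, Rational(1, 2)), Pow(C, Rational(1, 2))))
Add(-187, Mul(Add(Mul(Mul(-84, Pow(185, -1)), Pow(Function('I')(-2), -1)), Mul(-114, Pow(-20, -1))), 272)) = Add(-187, Mul(Add(Mul(Mul(-84, Pow(185, -1)), Pow(Mul(Pow(2, Rational(1, 2)), Pow(-2, Rational(1, 2))), -1)), Mul(-114, Pow(-20, -1))), 272)) = Add(-187, Mul(Add(Mul(Mul(-84, Rational(1, 185)), Pow(Mul(Pow(2, Rational(1, 2)), Mul(I, Pow(2, Rational(1, 2)))), -1)), Mul(-114, Rational(-1, 20))), 272)) = Add(-187, Mul(Add(Mul(Rational(-84, 185), Pow(Mul(2, I), -1)), Rational(57, 10)), 272)) = Add(-187, Mul(Add(Mul(Rational(-84, 185), Mul(Rational(-1, 2), I)), Rational(57, 10)), 272)) = Add(-187, Mul(Add(Mul(Rational(42, 185), I), Rational(57, 10)), 272)) = Add(-187, Mul(Add(Rational(57, 10), Mul(Rational(42, 185), I)), 272)) = Add(-187, Add(Rational(7752, 5), Mul(Rational(11424, 185), I))) = Add(Rational(6817, 5), Mul(Rational(11424, 185), I))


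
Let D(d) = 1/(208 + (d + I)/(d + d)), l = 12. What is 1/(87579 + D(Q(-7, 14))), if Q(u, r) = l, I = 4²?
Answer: 1255/109911651 ≈ 1.1418e-5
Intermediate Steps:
I = 16
Q(u, r) = 12
D(d) = 1/(208 + (16 + d)/(2*d)) (D(d) = 1/(208 + (d + 16)/(d + d)) = 1/(208 + (16 + d)/((2*d))) = 1/(208 + (16 + d)*(1/(2*d))) = 1/(208 + (16 + d)/(2*d)))
1/(87579 + D(Q(-7, 14))) = 1/(87579 + 2*12/(16 + 417*12)) = 1/(87579 + 2*12/(16 + 5004)) = 1/(87579 + 2*12/5020) = 1/(87579 + 2*12*(1/5020)) = 1/(87579 + 6/1255) = 1/(109911651/1255) = 1255/109911651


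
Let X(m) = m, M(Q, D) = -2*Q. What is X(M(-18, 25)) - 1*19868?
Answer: -19832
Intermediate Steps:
X(M(-18, 25)) - 1*19868 = -2*(-18) - 1*19868 = 36 - 19868 = -19832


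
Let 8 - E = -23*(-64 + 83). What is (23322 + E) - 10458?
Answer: 13309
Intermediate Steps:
E = 445 (E = 8 - (-23)*(-64 + 83) = 8 - (-23)*19 = 8 - 1*(-437) = 8 + 437 = 445)
(23322 + E) - 10458 = (23322 + 445) - 10458 = 23767 - 10458 = 13309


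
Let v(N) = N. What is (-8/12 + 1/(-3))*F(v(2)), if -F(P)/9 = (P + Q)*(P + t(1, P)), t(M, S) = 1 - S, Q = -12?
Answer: -90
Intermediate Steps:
F(P) = 108 - 9*P (F(P) = -9*(P - 12)*(P + (1 - P)) = -9*(-12 + P) = 108 - 9*P)
(-8/12 + 1/(-3))*F(v(2)) = (-8/12 + 1/(-3))*(108 - 9*2) = (-8*1/12 + 1*(-⅓))*(108 - 18) = (-⅔ - ⅓)*90 = -1*90 = -90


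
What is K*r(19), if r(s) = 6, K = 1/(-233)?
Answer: -6/233 ≈ -0.025751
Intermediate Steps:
K = -1/233 ≈ -0.0042918
K*r(19) = -1/233*6 = -6/233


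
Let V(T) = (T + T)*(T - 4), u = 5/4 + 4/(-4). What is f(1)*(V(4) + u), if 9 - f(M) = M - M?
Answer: 9/4 ≈ 2.2500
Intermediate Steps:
f(M) = 9 (f(M) = 9 - (M - M) = 9 - 1*0 = 9 + 0 = 9)
u = ¼ (u = 5*(¼) + 4*(-¼) = 5/4 - 1 = ¼ ≈ 0.25000)
V(T) = 2*T*(-4 + T) (V(T) = (2*T)*(-4 + T) = 2*T*(-4 + T))
f(1)*(V(4) + u) = 9*(2*4*(-4 + 4) + ¼) = 9*(2*4*0 + ¼) = 9*(0 + ¼) = 9*(¼) = 9/4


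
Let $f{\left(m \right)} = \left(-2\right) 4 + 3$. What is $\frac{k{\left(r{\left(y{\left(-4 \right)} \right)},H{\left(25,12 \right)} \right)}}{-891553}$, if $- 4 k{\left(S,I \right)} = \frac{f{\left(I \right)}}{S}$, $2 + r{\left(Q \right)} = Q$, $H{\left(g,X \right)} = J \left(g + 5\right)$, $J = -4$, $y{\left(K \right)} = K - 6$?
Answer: $\frac{5}{42794544} \approx 1.1684 \cdot 10^{-7}$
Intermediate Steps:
$y{\left(K \right)} = -6 + K$ ($y{\left(K \right)} = K - 6 = -6 + K$)
$f{\left(m \right)} = -5$ ($f{\left(m \right)} = -8 + 3 = -5$)
$H{\left(g,X \right)} = -20 - 4 g$ ($H{\left(g,X \right)} = - 4 \left(g + 5\right) = - 4 \left(5 + g\right) = -20 - 4 g$)
$r{\left(Q \right)} = -2 + Q$
$k{\left(S,I \right)} = \frac{5}{4 S}$ ($k{\left(S,I \right)} = - \frac{\left(-5\right) \frac{1}{S}}{4} = \frac{5}{4 S}$)
$\frac{k{\left(r{\left(y{\left(-4 \right)} \right)},H{\left(25,12 \right)} \right)}}{-891553} = \frac{\frac{5}{4} \frac{1}{-2 - 10}}{-891553} = \frac{5}{4 \left(-2 - 10\right)} \left(- \frac{1}{891553}\right) = \frac{5}{4 \left(-12\right)} \left(- \frac{1}{891553}\right) = \frac{5}{4} \left(- \frac{1}{12}\right) \left(- \frac{1}{891553}\right) = \left(- \frac{5}{48}\right) \left(- \frac{1}{891553}\right) = \frac{5}{42794544}$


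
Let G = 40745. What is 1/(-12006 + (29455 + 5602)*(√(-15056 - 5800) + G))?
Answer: -I/(-1428385459*I + 70114*√5214) ≈ 7.0008e-10 - 2.4814e-12*I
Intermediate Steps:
1/(-12006 + (29455 + 5602)*(√(-15056 - 5800) + G)) = 1/(-12006 + (29455 + 5602)*(√(-15056 - 5800) + 40745)) = 1/(-12006 + 35057*(√(-20856) + 40745)) = 1/(-12006 + 35057*(2*I*√5214 + 40745)) = 1/(-12006 + 35057*(40745 + 2*I*√5214)) = 1/(-12006 + (1428397465 + 70114*I*√5214)) = 1/(1428385459 + 70114*I*√5214)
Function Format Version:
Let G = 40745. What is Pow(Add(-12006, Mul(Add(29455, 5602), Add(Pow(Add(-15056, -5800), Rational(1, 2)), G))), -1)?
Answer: Mul(-1, I, Pow(Add(Mul(-1428385459, I), Mul(70114, Pow(5214, Rational(1, 2)))), -1)) ≈ Add(7.0008e-10, Mul(-2.4814e-12, I))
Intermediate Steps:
Pow(Add(-12006, Mul(Add(29455, 5602), Add(Pow(Add(-15056, -5800), Rational(1, 2)), G))), -1) = Pow(Add(-12006, Mul(Add(29455, 5602), Add(Pow(Add(-15056, -5800), Rational(1, 2)), 40745))), -1) = Pow(Add(-12006, Mul(35057, Add(Pow(-20856, Rational(1, 2)), 40745))), -1) = Pow(Add(-12006, Mul(35057, Add(Mul(2, I, Pow(5214, Rational(1, 2))), 40745))), -1) = Pow(Add(-12006, Mul(35057, Add(40745, Mul(2, I, Pow(5214, Rational(1, 2)))))), -1) = Pow(Add(-12006, Add(1428397465, Mul(70114, I, Pow(5214, Rational(1, 2))))), -1) = Pow(Add(1428385459, Mul(70114, I, Pow(5214, Rational(1, 2)))), -1)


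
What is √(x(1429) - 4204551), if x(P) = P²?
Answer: I*√2162510 ≈ 1470.5*I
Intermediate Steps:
√(x(1429) - 4204551) = √(1429² - 4204551) = √(2042041 - 4204551) = √(-2162510) = I*√2162510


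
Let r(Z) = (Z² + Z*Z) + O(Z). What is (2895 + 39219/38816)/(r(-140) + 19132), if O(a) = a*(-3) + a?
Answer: 112411539/2275083392 ≈ 0.049410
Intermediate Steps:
O(a) = -2*a (O(a) = -3*a + a = -2*a)
r(Z) = -2*Z + 2*Z² (r(Z) = (Z² + Z*Z) - 2*Z = (Z² + Z²) - 2*Z = 2*Z² - 2*Z = -2*Z + 2*Z²)
(2895 + 39219/38816)/(r(-140) + 19132) = (2895 + 39219/38816)/(2*(-140)*(-1 - 140) + 19132) = (2895 + 39219*(1/38816))/(2*(-140)*(-141) + 19132) = (2895 + 39219/38816)/(39480 + 19132) = (112411539/38816)/58612 = (112411539/38816)*(1/58612) = 112411539/2275083392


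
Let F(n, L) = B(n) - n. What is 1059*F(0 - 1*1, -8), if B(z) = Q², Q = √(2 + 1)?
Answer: 4236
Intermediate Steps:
Q = √3 ≈ 1.7320
B(z) = 3 (B(z) = (√3)² = 3)
F(n, L) = 3 - n
1059*F(0 - 1*1, -8) = 1059*(3 - (0 - 1*1)) = 1059*(3 - (0 - 1)) = 1059*(3 - 1*(-1)) = 1059*(3 + 1) = 1059*4 = 4236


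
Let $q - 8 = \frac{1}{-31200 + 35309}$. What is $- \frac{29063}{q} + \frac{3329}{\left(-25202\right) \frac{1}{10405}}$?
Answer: $- \frac{4148282516019}{828465346} \approx -5007.2$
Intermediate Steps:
$q = \frac{32873}{4109}$ ($q = 8 + \frac{1}{-31200 + 35309} = 8 + \frac{1}{4109} = \frac{32873}{4109} \approx 8.0002$)
$- \frac{29063}{q} + \frac{3329}{\left(-25202\right) \frac{1}{10405}} = - \frac{29063}{\frac{32873}{4109}} + \frac{3329}{\left(-25202\right) \frac{1}{10405}} = \left(-29063\right) \frac{4109}{32873} + \frac{3329}{\left(-25202\right) \frac{1}{10405}} = - \frac{119419867}{32873} + \frac{3329}{- \frac{25202}{10405}} = - \frac{119419867}{32873} + 3329 \left(- \frac{10405}{25202}\right) = - \frac{119419867}{32873} - \frac{34638245}{25202} = - \frac{4148282516019}{828465346}$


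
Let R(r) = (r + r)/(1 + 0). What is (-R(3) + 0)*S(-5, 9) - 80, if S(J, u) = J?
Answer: -50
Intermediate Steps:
R(r) = 2*r (R(r) = (2*r)/1 = (2*r)*1 = 2*r)
(-R(3) + 0)*S(-5, 9) - 80 = (-2*3 + 0)*(-5) - 80 = (-1*6 + 0)*(-5) - 80 = (-6 + 0)*(-5) - 80 = -6*(-5) - 80 = 30 - 80 = -50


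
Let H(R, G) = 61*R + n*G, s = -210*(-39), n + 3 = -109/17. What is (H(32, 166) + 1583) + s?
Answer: 172765/17 ≈ 10163.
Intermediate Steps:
n = -160/17 (n = -3 - 109/17 = -160/17 ≈ -9.4118)
s = 8190
H(R, G) = 61*R - 160*G/17
(H(32, 166) + 1583) + s = ((61*32 - 160/17*166) + 1583) + 8190 = ((1952 - 26560/17) + 1583) + 8190 = (6624/17 + 1583) + 8190 = 33535/17 + 8190 = 172765/17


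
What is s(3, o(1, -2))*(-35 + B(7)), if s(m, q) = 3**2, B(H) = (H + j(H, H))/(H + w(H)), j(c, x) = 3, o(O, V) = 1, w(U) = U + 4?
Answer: -310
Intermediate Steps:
w(U) = 4 + U
B(H) = (3 + H)/(4 + 2*H) (B(H) = (H + 3)/(H + (4 + H)) = (3 + H)/(4 + 2*H))
s(m, q) = 9
s(3, o(1, -2))*(-35 + B(7)) = 9*(-35 + (3 + 7)/(2*(2 + 7))) = 9*(-35 + (1/2)*10/9) = 9*(-35 + (1/2)*(1/9)*10) = 9*(-35 + 5/9) = 9*(-310/9) = -310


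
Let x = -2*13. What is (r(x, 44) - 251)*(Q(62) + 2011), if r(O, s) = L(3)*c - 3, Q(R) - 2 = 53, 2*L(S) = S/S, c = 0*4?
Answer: -524764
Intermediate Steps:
c = 0
L(S) = ½ (L(S) = (S/S)/2 = (½)*1 = ½)
Q(R) = 55 (Q(R) = 2 + 53 = 55)
x = -26
r(O, s) = -3 (r(O, s) = (½)*0 - 3 = 0 - 3 = -3)
(r(x, 44) - 251)*(Q(62) + 2011) = (-3 - 251)*(55 + 2011) = -254*2066 = -524764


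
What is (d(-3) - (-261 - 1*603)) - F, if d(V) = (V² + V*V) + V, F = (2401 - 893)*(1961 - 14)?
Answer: -2935197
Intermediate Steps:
F = 2936076 (F = 1508*1947 = 2936076)
d(V) = V + 2*V² (d(V) = (V² + V²) + V = 2*V² + V = V + 2*V²)
(d(-3) - (-261 - 1*603)) - F = (-3*(1 + 2*(-3)) - (-261 - 1*603)) - 1*2936076 = (-3*(1 - 6) - (-261 - 603)) - 2936076 = (-3*(-5) - 1*(-864)) - 2936076 = (15 + 864) - 2936076 = 879 - 2936076 = -2935197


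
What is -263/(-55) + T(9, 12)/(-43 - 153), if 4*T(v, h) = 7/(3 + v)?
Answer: 353417/73920 ≈ 4.7811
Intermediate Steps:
T(v, h) = 7/(4*(3 + v)) (T(v, h) = (7/(3 + v))/4 = 7/(4*(3 + v)))
-263/(-55) + T(9, 12)/(-43 - 153) = -263/(-55) + (7/(4*(3 + 9)))/(-43 - 153) = -263*(-1/55) + ((7/4)/12)/(-196) = 263/55 + ((7/4)*(1/12))*(-1/196) = 263/55 + (7/48)*(-1/196) = 263/55 - 1/1344 = 353417/73920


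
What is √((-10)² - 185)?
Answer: I*√85 ≈ 9.2195*I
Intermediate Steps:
√((-10)² - 185) = √(100 - 185) = √(-85) = I*√85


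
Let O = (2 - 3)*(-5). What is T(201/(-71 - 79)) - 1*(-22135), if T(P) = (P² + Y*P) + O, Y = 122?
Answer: 54945789/2500 ≈ 21978.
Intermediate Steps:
O = 5 (O = -1*(-5) = 5)
T(P) = 5 + P² + 122*P (T(P) = (P² + 122*P) + 5 = 5 + P² + 122*P)
T(201/(-71 - 79)) - 1*(-22135) = (5 + (201/(-71 - 79))² + 122*(201/(-71 - 79))) - 1*(-22135) = (5 + (201/(-150))² + 122*(201/(-150))) + 22135 = (5 + (201*(-1/150))² + 122*(201*(-1/150))) + 22135 = (5 + (-67/50)² + 122*(-67/50)) + 22135 = (5 + 4489/2500 - 4087/25) + 22135 = -391711/2500 + 22135 = 54945789/2500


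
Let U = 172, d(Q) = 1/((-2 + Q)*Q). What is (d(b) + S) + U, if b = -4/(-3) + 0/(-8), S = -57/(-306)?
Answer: 69793/408 ≈ 171.06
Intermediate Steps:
S = 19/102 (S = -57*(-1/306) = 19/102 ≈ 0.18627)
b = 4/3 (b = -4*(-1/3) + 0*(-1/8) = 4/3 + 0 = 4/3 ≈ 1.3333)
d(Q) = 1/(Q*(-2 + Q))
(d(b) + S) + U = (1/((4/3)*(-2 + 4/3)) + 19/102) + 172 = (3/(4*(-2/3)) + 19/102) + 172 = ((3/4)*(-3/2) + 19/102) + 172 = (-9/8 + 19/102) + 172 = -383/408 + 172 = 69793/408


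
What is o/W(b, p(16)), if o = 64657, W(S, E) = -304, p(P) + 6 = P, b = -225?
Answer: -3403/16 ≈ -212.69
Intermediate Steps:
p(P) = -6 + P
o/W(b, p(16)) = 64657/(-304) = 64657*(-1/304) = -3403/16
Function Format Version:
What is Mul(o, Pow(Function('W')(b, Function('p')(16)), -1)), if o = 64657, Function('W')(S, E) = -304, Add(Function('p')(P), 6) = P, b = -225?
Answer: Rational(-3403, 16) ≈ -212.69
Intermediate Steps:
Function('p')(P) = Add(-6, P)
Mul(o, Pow(Function('W')(b, Function('p')(16)), -1)) = Mul(64657, Pow(-304, -1)) = Mul(64657, Rational(-1, 304)) = Rational(-3403, 16)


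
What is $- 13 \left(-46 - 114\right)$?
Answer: $2080$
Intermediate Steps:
$- 13 \left(-46 - 114\right) = \left(-13\right) \left(-160\right) = 2080$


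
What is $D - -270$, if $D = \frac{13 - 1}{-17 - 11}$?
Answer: $\frac{1887}{7} \approx 269.57$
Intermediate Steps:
$D = - \frac{3}{7}$ ($D = \frac{12}{-28} = 12 \left(- \frac{1}{28}\right) = - \frac{3}{7} \approx -0.42857$)
$D - -270 = - \frac{3}{7} - -270 = - \frac{3}{7} + 270 = \frac{1887}{7}$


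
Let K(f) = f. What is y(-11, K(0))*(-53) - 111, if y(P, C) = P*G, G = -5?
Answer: -3026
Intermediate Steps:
y(P, C) = -5*P (y(P, C) = P*(-5) = -5*P)
y(-11, K(0))*(-53) - 111 = -5*(-11)*(-53) - 111 = 55*(-53) - 111 = -2915 - 111 = -3026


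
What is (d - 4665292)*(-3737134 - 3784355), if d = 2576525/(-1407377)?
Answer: 49384797328533501801/1407377 ≈ 3.5090e+13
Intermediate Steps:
d = -2576525/1407377 (d = 2576525*(-1/1407377) = -2576525/1407377 ≈ -1.8307)
(d - 4665292)*(-3737134 - 3784355) = (-2576525/1407377 - 4665292)*(-3737134 - 3784355) = -6565827235609/1407377*(-7521489) = 49384797328533501801/1407377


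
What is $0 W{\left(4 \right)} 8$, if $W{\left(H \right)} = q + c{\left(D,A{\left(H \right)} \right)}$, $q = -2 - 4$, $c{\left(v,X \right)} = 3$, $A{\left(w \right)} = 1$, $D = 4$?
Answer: $0$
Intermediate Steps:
$q = -6$ ($q = -2 - 4 = -6$)
$W{\left(H \right)} = -3$ ($W{\left(H \right)} = -6 + 3 = -3$)
$0 W{\left(4 \right)} 8 = 0 \left(-3\right) 8 = 0 \cdot 8 = 0$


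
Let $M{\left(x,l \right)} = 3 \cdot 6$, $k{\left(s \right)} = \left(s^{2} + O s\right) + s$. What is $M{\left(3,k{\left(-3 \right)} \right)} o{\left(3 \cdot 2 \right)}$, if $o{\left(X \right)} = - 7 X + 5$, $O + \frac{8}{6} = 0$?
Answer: $-666$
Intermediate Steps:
$O = - \frac{4}{3}$ ($O = - \frac{4}{3} + 0 = - \frac{4}{3} \approx -1.3333$)
$k{\left(s \right)} = s^{2} - \frac{s}{3}$ ($k{\left(s \right)} = \left(s^{2} - \frac{4 s}{3}\right) + s = s^{2} - \frac{s}{3}$)
$M{\left(x,l \right)} = 18$
$o{\left(X \right)} = 5 - 7 X$
$M{\left(3,k{\left(-3 \right)} \right)} o{\left(3 \cdot 2 \right)} = 18 \left(5 - 7 \cdot 3 \cdot 2\right) = 18 \left(5 - 42\right) = 18 \left(-37\right) = -666$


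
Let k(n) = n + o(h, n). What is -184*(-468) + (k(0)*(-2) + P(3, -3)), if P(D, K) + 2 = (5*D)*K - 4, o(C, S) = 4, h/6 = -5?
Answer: 86053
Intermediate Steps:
h = -30 (h = 6*(-5) = -30)
P(D, K) = -6 + 5*D*K (P(D, K) = -2 + ((5*D)*K - 4) = -2 + (5*D*K - 4) = -2 + (-4 + 5*D*K) = -6 + 5*D*K)
k(n) = 4 + n (k(n) = n + 4 = 4 + n)
-184*(-468) + (k(0)*(-2) + P(3, -3)) = -184*(-468) + ((4 + 0)*(-2) + (-6 + 5*3*(-3))) = 86112 + (4*(-2) + (-6 - 45)) = 86112 + (-8 - 51) = 86112 - 59 = 86053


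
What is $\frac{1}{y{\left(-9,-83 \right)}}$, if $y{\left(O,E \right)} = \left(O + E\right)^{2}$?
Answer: $\frac{1}{8464} \approx 0.00011815$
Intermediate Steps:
$y{\left(O,E \right)} = \left(E + O\right)^{2}$
$\frac{1}{y{\left(-9,-83 \right)}} = \frac{1}{\left(-83 - 9\right)^{2}} = \frac{1}{\left(-92\right)^{2}} = \frac{1}{8464}$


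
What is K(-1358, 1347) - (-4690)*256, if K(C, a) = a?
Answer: 1201987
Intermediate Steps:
K(-1358, 1347) - (-4690)*256 = 1347 - (-4690)*256 = 1347 - 1*(-1200640) = 1347 + 1200640 = 1201987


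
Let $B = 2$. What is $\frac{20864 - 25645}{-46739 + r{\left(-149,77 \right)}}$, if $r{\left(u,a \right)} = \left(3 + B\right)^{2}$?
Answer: $\frac{4781}{46714} \approx 0.10235$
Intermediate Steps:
$r{\left(u,a \right)} = 25$ ($r{\left(u,a \right)} = \left(3 + 2\right)^{2} = 5^{2} = 25$)
$\frac{20864 - 25645}{-46739 + r{\left(-149,77 \right)}} = \frac{20864 - 25645}{-46739 + 25} = - \frac{4781}{-46714} = \left(-4781\right) \left(- \frac{1}{46714}\right) = \frac{4781}{46714}$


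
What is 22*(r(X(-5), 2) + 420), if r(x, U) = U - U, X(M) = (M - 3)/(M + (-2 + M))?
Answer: 9240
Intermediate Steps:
X(M) = (-3 + M)/(-2 + 2*M)
r(x, U) = 0
22*(r(X(-5), 2) + 420) = 22*(0 + 420) = 22*420 = 9240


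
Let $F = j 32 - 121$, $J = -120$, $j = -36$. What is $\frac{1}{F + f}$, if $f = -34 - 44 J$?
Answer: $\frac{1}{3973} \approx 0.0002517$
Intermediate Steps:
$f = 5246$ ($f = -34 - -5280 = -34 + 5280 = 5246$)
$F = -1273$ ($F = \left(-36\right) 32 - 121 = -1152 - 121 = -1273$)
$\frac{1}{F + f} = \frac{1}{-1273 + 5246} = \frac{1}{3973}$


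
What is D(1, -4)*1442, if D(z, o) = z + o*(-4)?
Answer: 24514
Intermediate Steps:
D(z, o) = z - 4*o
D(1, -4)*1442 = (1 - 4*(-4))*1442 = (1 + 16)*1442 = 17*1442 = 24514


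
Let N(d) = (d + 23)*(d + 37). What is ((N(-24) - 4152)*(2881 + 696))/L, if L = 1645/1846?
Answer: -785773898/47 ≈ -1.6719e+7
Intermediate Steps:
N(d) = (23 + d)*(37 + d)
L = 1645/1846 (L = 1645*(1/1846) = 1645/1846 ≈ 0.89112)
((N(-24) - 4152)*(2881 + 696))/L = (((851 + (-24)² + 60*(-24)) - 4152)*(2881 + 696))/(1645/1846) = (((851 + 576 - 1440) - 4152)*3577)*(1846/1645) = ((-13 - 4152)*3577)*(1846/1645) = -4165*3577*(1846/1645) = -14898205*1846/1645 = -785773898/47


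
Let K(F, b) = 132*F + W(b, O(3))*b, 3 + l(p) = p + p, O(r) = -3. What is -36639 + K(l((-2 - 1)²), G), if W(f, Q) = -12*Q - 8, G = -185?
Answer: -39839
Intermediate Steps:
W(f, Q) = -8 - 12*Q
l(p) = -3 + 2*p (l(p) = -3 + (p + p) = -3 + 2*p)
K(F, b) = 28*b + 132*F (K(F, b) = 132*F + (-8 - 12*(-3))*b = 132*F + (-8 + 36)*b = 132*F + 28*b = 28*b + 132*F)
-36639 + K(l((-2 - 1)²), G) = -36639 + (28*(-185) + 132*(-3 + 2*(-2 - 1)²)) = -36639 + (-5180 + 132*(-3 + 2*(-3)²)) = -36639 + (-5180 + 132*(-3 + 2*9)) = -36639 + (-5180 + 132*(-3 + 18)) = -36639 + (-5180 + 132*15) = -36639 + (-5180 + 1980) = -36639 - 3200 = -39839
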